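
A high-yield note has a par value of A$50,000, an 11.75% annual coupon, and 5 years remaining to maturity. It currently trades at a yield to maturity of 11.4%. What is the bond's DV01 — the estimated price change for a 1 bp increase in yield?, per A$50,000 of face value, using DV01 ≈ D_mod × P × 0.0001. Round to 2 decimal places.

A$18.46

Periodic yield y = 0.114.
  t   CF        PV=CF/(1+0.114)^t    t·PV
  1     5,875.00     5,273.7882     5,273.7882
  2     5,875.00     4,734.1007     9,468.2013
  3     5,875.00     4,249.6415    12,748.9246
  4     5,875.00     3,814.7590    15,259.0360
  5    55,875.00    32,568.0369   162,840.1847
  Σ                 50,640.3263   205,590.1349
P = 50,640.3263; D_Mac = 4.05981 yrs; D_mod = 3.64435 yrs.
DV01 ≈ 3.64435 × 50,640.3263 × 0.0001 = 18.455129.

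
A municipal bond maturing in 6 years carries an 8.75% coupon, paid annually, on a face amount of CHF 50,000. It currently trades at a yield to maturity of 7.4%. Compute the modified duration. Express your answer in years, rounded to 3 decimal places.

Periodic yield y = 0.074. First find Macaulay duration:
  t   CF        PV=CF/(1+0.074)^t    t·PV
  1     4,375.00     4,073.5568     4,073.5568
  2     4,375.00     3,792.8834     7,585.7668
  3     4,375.00     3,531.5488    10,594.6464
  4     4,375.00     3,288.2205    13,152.8820
  5     4,375.00     3,061.6578    15,308.2891
  6    54,375.00    35,430.1982   212,581.1892
  Σ                 53,178.0655   263,296.3303
P = 53,178.0655; Macaulay duration = 263,296.3303 / 53,178.0655 = 4.95122 years.
Modified duration = D_Mac / (1 + y) = 4.95122 / 1.074 = 4.61007 years.

4.610 years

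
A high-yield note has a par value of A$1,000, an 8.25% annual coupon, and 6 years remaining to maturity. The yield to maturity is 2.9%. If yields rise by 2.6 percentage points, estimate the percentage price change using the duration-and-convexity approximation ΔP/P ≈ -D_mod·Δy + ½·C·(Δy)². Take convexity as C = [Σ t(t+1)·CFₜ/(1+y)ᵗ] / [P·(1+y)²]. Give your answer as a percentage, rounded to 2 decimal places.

With y = 0.029:
  t   CF        PV=CF/(1+0.029)^t    t·PV        t(t+1)·PV
  1        82.50        80.1749        80.1749         160.3499
  2        82.50        77.9154       155.8308         467.4923
  3        82.50        75.7195       227.1585         908.6342
  4        82.50        73.5855       294.3421       1,471.7107
  5        82.50        71.5117       357.5585       2,145.3509
  6     1,082.50       911.8757     5,471.2544      38,298.7806
  Σ                  1,290.7828     6,586.3192      43,452.3185
P = 1,290.7828; D_Mac = 5.10258 yrs; D_mod = 4.95877 yrs; C = 31.79282.
Duration effect: -4.95877 × (+0.026) = -0.128928
Convexity effect: 0.5 × 31.79282 × (0.026)² = +0.0107460
ΔP/P ≈ -0.128928 + 0.0107460 = -0.118182 = -11.8182%.

-11.82%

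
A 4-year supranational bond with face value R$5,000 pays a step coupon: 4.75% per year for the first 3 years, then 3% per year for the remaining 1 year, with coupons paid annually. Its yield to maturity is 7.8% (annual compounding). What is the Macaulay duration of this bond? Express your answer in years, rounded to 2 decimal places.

Periodic yield y = 0.078. Discount each cash flow and weight by its year:
  t   CF        PV=CF/(1+0.078)^t    t·PV
  1       237.50       220.3154       220.3154
  2       237.50       204.3742       408.7484
  3       237.50       189.5865       568.7594
  4     5,150.00     3,813.5741    15,254.2963
  Σ                  4,427.8501    16,452.1195
Price P = Σ PV = 4,427.8501.
Macaulay duration = Σ(t·PV) / P = 16,452.1195 / 4,427.8501 = 3.71560 years.

3.72 years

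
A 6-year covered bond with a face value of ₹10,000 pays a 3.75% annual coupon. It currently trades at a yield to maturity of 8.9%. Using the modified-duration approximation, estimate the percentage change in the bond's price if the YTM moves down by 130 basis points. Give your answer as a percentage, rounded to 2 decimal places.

+6.44%

Periodic yield y = 0.089. Modified duration first:
  t   CF        PV=CF/(1+0.089)^t    t·PV
  1       375.00       344.3526       344.3526
  2       375.00       316.2099       632.4199
  3       375.00       290.3672       871.1017
  4       375.00       266.6366     1,066.5464
  5       375.00       244.8454     1,224.2268
  6    10,375.00     6,220.4360    37,322.6161
  Σ                  7,682.8478    41,461.2634
P = 7,682.8478; D_Mac = 5.39660 yrs; D_mod = 5.39660/(1+0.089) = 4.95556 yrs.
ΔP/P ≈ -D_mod · Δy = -4.95556 × (-0.013) = +0.064422 = +6.4422%.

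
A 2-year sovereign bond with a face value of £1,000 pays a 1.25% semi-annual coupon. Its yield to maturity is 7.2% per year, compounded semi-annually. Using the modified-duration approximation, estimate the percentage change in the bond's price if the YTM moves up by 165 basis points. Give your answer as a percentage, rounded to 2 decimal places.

-3.15%

Periodic yield y = 0.036. Modified duration first:
  t   CF        PV=CF/(1+0.036)^t    t·PV
  1         6.25         6.0328         6.0328
  2         6.25         5.8232        11.6464
  3         6.25         5.6208        16.8625
  4     1,006.25       873.5080     3,494.0319
  Σ                    890.9848     3,528.5736
P = 890.9848; D_Mac = 3.96031 half-year periods = 1.98015 yrs; D_mod = 1.98015/(1+0.036) = 1.91135 yrs.
ΔP/P ≈ -D_mod · Δy = -1.91135 × (+0.0165) = -0.031537 = -3.1537%.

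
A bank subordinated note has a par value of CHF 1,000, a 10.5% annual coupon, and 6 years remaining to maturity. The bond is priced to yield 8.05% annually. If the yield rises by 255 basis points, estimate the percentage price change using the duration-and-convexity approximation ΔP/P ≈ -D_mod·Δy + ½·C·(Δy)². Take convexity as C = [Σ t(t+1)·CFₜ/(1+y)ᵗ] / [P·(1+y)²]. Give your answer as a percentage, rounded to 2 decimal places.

With y = 0.0805:
  t   CF        PV=CF/(1+0.0805)^t    t·PV        t(t+1)·PV
  1       105.00        97.1772        97.1772         194.3545
  2       105.00        89.9373       179.8746         539.6237
  3       105.00        83.2367       249.7102         998.8407
  4       105.00        77.0354       308.1415       1,540.7075
  5       105.00        71.2960       356.4802       2,138.8814
  6     1,105.00       694.4063     4,166.4378      29,165.0645
  Σ                  1,113.0890     5,357.8215      34,577.4723
P = 1,113.0890; D_Mac = 4.81347 yrs; D_mod = 4.45486 yrs; C = 26.60810.
Duration effect: -4.45486 × (+0.0255) = -0.113599
Convexity effect: 0.5 × 26.60810 × (0.0255)² = +0.0086510
ΔP/P ≈ -0.113599 + 0.0086510 = -0.104948 = -10.4948%.

-10.49%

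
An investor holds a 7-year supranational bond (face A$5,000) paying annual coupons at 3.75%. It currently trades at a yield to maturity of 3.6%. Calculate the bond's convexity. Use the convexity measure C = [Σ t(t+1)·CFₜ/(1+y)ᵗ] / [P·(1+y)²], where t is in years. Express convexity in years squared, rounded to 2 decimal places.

45.16

With y = 0.036:
  t   CF        PV=CF/(1+0.036)^t    t·PV        t(t+1)·PV
  1       187.50       180.9846       180.9846         361.9691
  2       187.50       174.6955       349.3910       1,048.1731
  3       187.50       168.6250       505.8751       2,023.5002
  4       187.50       162.7655       651.0618       3,255.3092
  5       187.50       157.1095       785.5476       4,713.2855
  6       187.50       151.6501       909.9007       6,369.3048
  7     5,187.50     4,049.8582    28,349.0077     226,792.0616
  Σ                  5,045.6884    31,731.7684     244,563.6035
P = 5,045.6884.
Convexity = Σ t(t+1)·PV / [P·(1+y)²] = 244,563.6035 / (5,045.6884 × 1.073296) = 45.15979.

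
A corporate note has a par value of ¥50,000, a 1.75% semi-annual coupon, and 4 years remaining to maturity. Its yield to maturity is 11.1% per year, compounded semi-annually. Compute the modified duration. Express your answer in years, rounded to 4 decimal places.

Periodic yield y = 0.0555. First find Macaulay duration:
  t   CF        PV=CF/(1+0.0555)^t    t·PV
  1       437.50       414.4955       414.4955
  2       437.50       392.7006       785.4012
  3       437.50       372.0517     1,116.1552
  4       437.50       352.4886     1,409.9545
  5       437.50       333.9542     1,669.7708
  6       437.50       316.3943     1,898.3657
  7       437.50       299.7577     2,098.3041
  8    50,437.50    32,740.6767   261,925.4133
  Σ                 35,222.5193   271,317.8605
P = 35,222.5193; Macaulay duration = 271,317.8605 / 35,222.5193 = 7.70297 half-year periods = 3.85148 years.
Modified duration = D_Mac / (1 + y) = 3.85148 / 1.0555 = 3.64897 years.

3.6490 years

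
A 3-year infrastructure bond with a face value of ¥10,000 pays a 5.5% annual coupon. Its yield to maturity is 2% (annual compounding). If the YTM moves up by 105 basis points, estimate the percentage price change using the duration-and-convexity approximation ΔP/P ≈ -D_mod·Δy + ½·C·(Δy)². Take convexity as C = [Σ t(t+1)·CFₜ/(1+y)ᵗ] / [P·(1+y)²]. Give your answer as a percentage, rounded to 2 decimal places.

With y = 0.02:
  t   CF        PV=CF/(1+0.02)^t    t·PV        t(t+1)·PV
  1       550.00       539.2157       539.2157       1,078.4314
  2       550.00       528.6428     1,057.2857       3,171.8570
  3    10,550.00     9,941.5006    29,824.5019     119,298.0076
  Σ                 11,009.3591    31,421.0032     123,548.2959
P = 11,009.3591; D_Mac = 2.85403 yrs; D_mod = 2.79807 yrs; C = 10.78635.
Duration effect: -2.79807 × (+0.0105) = -0.029380
Convexity effect: 0.5 × 10.78635 × (0.0105)² = +0.0005946
ΔP/P ≈ -0.029380 + 0.0005946 = -0.028785 = -2.8785%.

-2.88%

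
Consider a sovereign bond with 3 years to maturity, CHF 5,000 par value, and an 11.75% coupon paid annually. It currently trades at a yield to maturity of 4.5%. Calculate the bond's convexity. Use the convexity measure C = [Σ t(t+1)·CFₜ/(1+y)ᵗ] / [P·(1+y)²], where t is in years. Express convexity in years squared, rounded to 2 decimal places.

With y = 0.045:
  t   CF        PV=CF/(1+0.045)^t    t·PV        t(t+1)·PV
  1       587.50       562.2010       562.2010       1,124.4019
  2       587.50       537.9913     1,075.9827       3,227.9481
  3     5,587.50     4,896.3073    14,688.9218      58,755.6873
  Σ                  5,996.4996    16,327.1055      63,108.0373
P = 5,996.4996.
Convexity = Σ t(t+1)·PV / [P·(1+y)²] = 63,108.0373 / (5,996.4996 × 1.092025) = 9.63728.

9.64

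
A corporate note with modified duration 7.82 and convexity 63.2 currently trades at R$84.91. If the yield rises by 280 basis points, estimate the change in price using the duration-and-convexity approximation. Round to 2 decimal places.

Duration effect: -D_mod·Δy = -7.82 × (+0.028) = -0.218960
Convexity effect: ½·C·(Δy)² = 0.5 × 63.2 × (0.028)² = +0.0247744
ΔP/P ≈ -0.218960 + 0.0247744 = -0.1941856
ΔP ≈ 84.91 × (-0.1941856) = -16.488299296.

-R$16.49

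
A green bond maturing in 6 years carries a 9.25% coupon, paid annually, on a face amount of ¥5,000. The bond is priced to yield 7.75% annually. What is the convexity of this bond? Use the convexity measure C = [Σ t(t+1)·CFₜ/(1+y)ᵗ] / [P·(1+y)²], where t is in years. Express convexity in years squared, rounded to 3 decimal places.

27.485

With y = 0.0775:
  t   CF        PV=CF/(1+0.0775)^t    t·PV        t(t+1)·PV
  1       462.50       429.2343       429.2343         858.4687
  2       462.50       398.3613       796.7227       2,390.1680
  3       462.50       369.7089     1,109.1267       4,436.5068
  4       462.50       343.1173     1,372.4692       6,862.3461
  5       462.50       318.4383     1,592.1917       9,553.1500
  6     5,462.50     3,490.5011    20,943.0065     146,601.0454
  Σ                  5,349.3613    26,242.7511     170,701.6850
P = 5,349.3613.
Convexity = Σ t(t+1)·PV / [P·(1+y)²] = 170,701.6850 / (5,349.3613 × 1.161006) = 27.48535.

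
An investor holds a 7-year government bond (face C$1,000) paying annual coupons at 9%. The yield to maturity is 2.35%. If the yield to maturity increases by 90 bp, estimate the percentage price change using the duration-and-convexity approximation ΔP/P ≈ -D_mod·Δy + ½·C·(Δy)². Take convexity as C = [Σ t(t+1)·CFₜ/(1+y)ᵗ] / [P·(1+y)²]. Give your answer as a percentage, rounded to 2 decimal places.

With y = 0.0235:
  t   CF        PV=CF/(1+0.0235)^t    t·PV        t(t+1)·PV
  1        90.00        87.9336        87.9336         175.8671
  2        90.00        85.9146       171.8291         515.4874
  3        90.00        83.9419       251.8258       1,007.3032
  4        90.00        82.0146       328.0584       1,640.2918
  5        90.00        80.1315       400.6575       2,403.9450
  6        90.00        78.2916       469.7499       3,288.2492
  7     1,090.00       926.4278     6,484.9945      51,879.9556
  Σ                  1,424.6556     8,195.0487      60,911.0993
P = 1,424.6556; D_Mac = 5.75230 yrs; D_mod = 5.62023 yrs; C = 40.81416.
Duration effect: -5.62023 × (+0.009) = -0.050582
Convexity effect: 0.5 × 40.81416 × (0.009)² = +0.0016530
ΔP/P ≈ -0.050582 + 0.0016530 = -0.048929 = -4.8929%.

-4.89%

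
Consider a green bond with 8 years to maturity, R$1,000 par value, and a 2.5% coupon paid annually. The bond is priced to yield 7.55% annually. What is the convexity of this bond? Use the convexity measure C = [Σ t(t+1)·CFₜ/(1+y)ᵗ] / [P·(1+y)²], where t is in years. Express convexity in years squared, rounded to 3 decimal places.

With y = 0.0755:
  t   CF        PV=CF/(1+0.0755)^t    t·PV        t(t+1)·PV
  1        25.00        23.2450        23.2450          46.4900
  2        25.00        21.6132        43.2264         129.6792
  3        25.00        20.0960        60.2879         241.1515
  4        25.00        18.6852        74.7409         373.7045
  5        25.00        17.3735        86.8676         521.2057
  6        25.00        16.1539        96.9234         678.4640
  7        25.00        15.0199       105.1393         841.1145
  8     1,025.00       572.5858     4,580.6861      41,226.1752
  Σ                    704.7725     5,071.1167      44,057.9847
P = 704.7725.
Convexity = Σ t(t+1)·PV / [P·(1+y)²] = 44,057.9847 / (704.7725 × 1.156700) = 54.04492.

54.045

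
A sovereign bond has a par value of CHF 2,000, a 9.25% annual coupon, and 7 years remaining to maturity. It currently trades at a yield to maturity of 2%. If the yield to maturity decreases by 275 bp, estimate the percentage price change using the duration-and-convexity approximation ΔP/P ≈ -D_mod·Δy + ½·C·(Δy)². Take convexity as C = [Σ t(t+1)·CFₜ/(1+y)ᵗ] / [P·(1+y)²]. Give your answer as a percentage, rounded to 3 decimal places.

+17.041%

With y = 0.02:
  t   CF        PV=CF/(1+0.02)^t    t·PV        t(t+1)·PV
  1       185.00       181.3725       181.3725         362.7451
  2       185.00       177.8162       355.6324       1,066.8973
  3       185.00       174.3296       522.9889       2,091.9556
  4       185.00       170.9114       683.6456       3,418.2281
  5       185.00       167.5602       837.8010       5,026.8060
  6       185.00       164.2747       985.6482       6,899.5376
  7     2,185.00     1,902.1740    13,315.2179     106,521.7435
  Σ                  2,938.4387    16,882.3067     125,387.9132
P = 2,938.4387; D_Mac = 5.74533 yrs; D_mod = 5.63268 yrs; C = 41.01462.
Duration effect: -5.63268 × (-0.0275) = +0.154899
Convexity effect: 0.5 × 41.01462 × (-0.0275)² = +0.0155087
ΔP/P ≈ +0.154899 + 0.0155087 = +0.170407 = +17.0407%.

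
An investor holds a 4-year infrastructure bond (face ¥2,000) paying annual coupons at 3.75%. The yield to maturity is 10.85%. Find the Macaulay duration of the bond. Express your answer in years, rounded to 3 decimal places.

Periodic yield y = 0.1085. Discount each cash flow and weight by its year:
  t   CF        PV=CF/(1+0.1085)^t    t·PV
  1        75.00        67.6590        67.6590
  2        75.00        61.0365       122.0731
  3        75.00        55.0623       165.1868
  4     2,075.00     1,374.2803     5,497.1211
  Σ                  1,558.0381     5,852.0400
Price P = Σ PV = 1,558.0381.
Macaulay duration = Σ(t·PV) / P = 5,852.0400 / 1,558.0381 = 3.75603 years.

3.756 years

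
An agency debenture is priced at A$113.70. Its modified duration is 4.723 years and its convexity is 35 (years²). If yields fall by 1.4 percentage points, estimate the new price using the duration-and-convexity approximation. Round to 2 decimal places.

A$121.61

Duration effect: -D_mod·Δy = -4.723 × (-0.014) = +0.066122
Convexity effect: ½·C·(Δy)² = 0.5 × 35 × (-0.014)² = +0.0034300
ΔP/P ≈ +0.066122 + 0.0034300 = +0.069552
New price ≈ 113.70 × (1 + 0.069552) = 121.6080624.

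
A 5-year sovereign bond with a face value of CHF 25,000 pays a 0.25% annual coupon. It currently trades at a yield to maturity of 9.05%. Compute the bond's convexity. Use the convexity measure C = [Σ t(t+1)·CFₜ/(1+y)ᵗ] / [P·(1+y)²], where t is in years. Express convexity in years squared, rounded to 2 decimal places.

With y = 0.0905:
  t   CF        PV=CF/(1+0.0905)^t    t·PV        t(t+1)·PV
  1        62.50        57.3132        57.3132         114.6263
  2        62.50        52.5568       105.1135         315.3406
  3        62.50        48.1951       144.5853         578.3414
  4        62.50        44.1954       176.7817         883.9085
  5    25,062.50    16,251.5969    81,257.9843     487,547.9056
  Σ                 16,453.8573    81,741.7780     489,440.1224
P = 16,453.8573.
Convexity = Σ t(t+1)·PV / [P·(1+y)²] = 489,440.1224 / (16,453.8573 × 1.189190) = 25.01385.

25.01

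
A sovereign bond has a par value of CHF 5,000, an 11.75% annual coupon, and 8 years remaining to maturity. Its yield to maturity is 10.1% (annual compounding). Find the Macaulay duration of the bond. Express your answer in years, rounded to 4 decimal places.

Periodic yield y = 0.101. Discount each cash flow and weight by its year:
  t   CF        PV=CF/(1+0.101)^t    t·PV
  1       587.50       533.6058       533.6058
  2       587.50       484.6556       969.3112
  3       587.50       440.1958     1,320.5875
  4       587.50       399.8146     1,599.2582
  5       587.50       363.1376     1,815.6882
  6       587.50       329.8253     1,978.9518
  7       587.50       299.5688     2,096.9819
  8     5,587.50     2,587.7301    20,701.8411
  Σ                  5,438.5337    31,016.2257
Price P = Σ PV = 5,438.5337.
Macaulay duration = Σ(t·PV) / P = 31,016.2257 / 5,438.5337 = 5.70305 years.

5.7030 years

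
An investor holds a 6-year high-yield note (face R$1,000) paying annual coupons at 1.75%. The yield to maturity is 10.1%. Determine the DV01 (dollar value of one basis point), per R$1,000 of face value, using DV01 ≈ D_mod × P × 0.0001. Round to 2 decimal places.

Periodic yield y = 0.101.
  t   CF        PV=CF/(1+0.101)^t    t·PV
  1        17.50        15.8946        15.8946
  2        17.50        14.4365        28.8731
  3        17.50        13.1122        39.3366
  4        17.50        11.9094        47.6375
  5        17.50        10.8169        54.0843
  6     1,017.50       571.2293     3,427.3760
  Σ                    637.3990     3,613.2022
P = 637.3990; D_Mac = 5.66867 yrs; D_mod = 5.14865 yrs.
DV01 ≈ 5.14865 × 637.3990 × 0.0001 = 0.328175.

R$0.33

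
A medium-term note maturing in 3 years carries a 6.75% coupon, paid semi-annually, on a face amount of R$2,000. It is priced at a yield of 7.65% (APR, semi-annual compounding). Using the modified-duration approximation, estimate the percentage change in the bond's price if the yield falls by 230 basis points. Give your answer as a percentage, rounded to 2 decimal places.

+6.12%

Periodic yield y = 0.03825. Modified duration first:
  t   CF        PV=CF/(1+0.03825)^t    t·PV
  1        67.50        65.0132        65.0132
  2        67.50        62.6181       125.2362
  3        67.50        60.3112       180.9336
  4        67.50        58.0893       232.3571
  5        67.50        55.9492       279.7461
  6     2,067.50     1,650.5697     9,903.4185
  Σ                  1,952.5508    10,786.7047
P = 1,952.5508; D_Mac = 5.52442 half-year periods = 2.76221 yrs; D_mod = 2.76221/(1+0.03825) = 2.66045 yrs.
ΔP/P ≈ -D_mod · Δy = -2.66045 × (-0.023) = +0.061190 = +6.1190%.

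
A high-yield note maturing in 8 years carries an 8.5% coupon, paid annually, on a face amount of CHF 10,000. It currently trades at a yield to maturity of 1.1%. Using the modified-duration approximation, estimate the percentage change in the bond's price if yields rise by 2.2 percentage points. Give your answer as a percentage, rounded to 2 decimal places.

Periodic yield y = 0.011. Modified duration first:
  t   CF        PV=CF/(1+0.011)^t    t·PV
  1       850.00       840.7517       840.7517
  2       850.00       831.6041     1,663.2082
  3       850.00       822.5560     2,467.6679
  4       850.00       813.6063     3,254.4252
  5       850.00       804.7540     4,023.7700
  6       850.00       795.9980     4,775.9882
  7       850.00       787.3373     5,511.3612
  8    10,850.00     9,940.7807    79,526.2457
  Σ                 15,637.3882   102,063.4181
P = 15,637.3882; D_Mac = 6.52688 yrs; D_mod = 6.52688/(1+0.011) = 6.45587 yrs.
ΔP/P ≈ -D_mod · Δy = -6.45587 × (+0.022) = -0.142029 = -14.2029%.

-14.20%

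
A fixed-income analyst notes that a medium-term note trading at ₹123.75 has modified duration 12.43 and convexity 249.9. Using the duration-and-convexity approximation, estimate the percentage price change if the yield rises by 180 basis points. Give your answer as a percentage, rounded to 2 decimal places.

-18.33%

Duration effect: -D_mod·Δy = -12.43 × (+0.018) = -0.223740
Convexity effect: ½·C·(Δy)² = 0.5 × 249.9 × (0.018)² = +0.0404838
ΔP/P ≈ -0.223740 + 0.0404838 = -0.1832562
= -18.32562%.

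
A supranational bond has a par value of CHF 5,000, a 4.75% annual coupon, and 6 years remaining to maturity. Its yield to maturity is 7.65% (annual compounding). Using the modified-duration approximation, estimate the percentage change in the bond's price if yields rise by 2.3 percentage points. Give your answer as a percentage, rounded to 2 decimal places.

-11.33%

Periodic yield y = 0.0765. Modified duration first:
  t   CF        PV=CF/(1+0.0765)^t    t·PV
  1       237.50       220.6224       220.6224
  2       237.50       204.9442       409.8883
  3       237.50       190.3801       571.1402
  4       237.50       176.8510       707.4039
  5       237.50       164.2833       821.4165
  6     5,237.50     3,365.4243    20,192.5460
  Σ                  4,322.5053    22,923.0175
P = 4,322.5053; D_Mac = 5.30318 yrs; D_mod = 5.30318/(1+0.0765) = 4.92632 yrs.
ΔP/P ≈ -D_mod · Δy = -4.92632 × (+0.023) = -0.113305 = -11.3305%.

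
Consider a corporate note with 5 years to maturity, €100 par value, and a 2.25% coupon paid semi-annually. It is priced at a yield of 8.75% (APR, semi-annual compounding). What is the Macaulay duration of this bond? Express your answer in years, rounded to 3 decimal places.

4.707 years

Periodic yield y = 0.04375. Discount each cash flow and weight by its period:
  t   CF        PV=CF/(1+0.04375)^t    t·PV
  1        1.125         1.0778         1.0778
  2        1.125         1.0327         2.0653
  3        1.125         0.9894         2.9681
  4        1.125         0.9479         3.7916
  5        1.125         0.9082         4.5409
  6        1.125         0.8701         5.2207
  7        1.125         0.8336         5.8355
  8        1.125         0.7987         6.3896
  9        1.125         0.7652         6.8869
  10     101.125        65.9012       659.0125
  Σ                     74.1249       697.7889
Price P = Σ PV = 74.1249.
Macaulay duration = Σ(t·PV) / P = 697.7889 / 74.1249 = 9.41369 half-year periods.
In years: 9.41369 / 2 = 4.70685 years.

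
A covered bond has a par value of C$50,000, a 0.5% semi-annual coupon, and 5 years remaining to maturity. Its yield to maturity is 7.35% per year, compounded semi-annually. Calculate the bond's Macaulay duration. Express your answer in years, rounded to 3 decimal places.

Periodic yield y = 0.03675. Discount each cash flow and weight by its period:
  t   CF        PV=CF/(1+0.03675)^t    t·PV
  1       125.00       120.5691       120.5691
  2       125.00       116.2952       232.5905
  3       125.00       112.1729       336.5186
  4       125.00       108.1967       432.7866
  5       125.00       104.3614       521.8069
  6       125.00       100.6620       603.9723
  7       125.00        97.0938       679.6569
  8       125.00        93.6521       749.2170
  9       125.00        90.3324       812.9917
  10   50,125.00    34,939.2795   349,392.7953
  Σ                 35,882.6152   353,882.9049
Price P = Σ PV = 35,882.6152.
Macaulay duration = Σ(t·PV) / P = 353,882.9049 / 35,882.6152 = 9.86224 half-year periods.
In years: 9.86224 / 2 = 4.93112 years.

4.931 years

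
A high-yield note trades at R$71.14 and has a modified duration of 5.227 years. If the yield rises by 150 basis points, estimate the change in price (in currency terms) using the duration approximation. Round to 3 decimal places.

-R$5.578

Duration approximation: ΔP/P ≈ -D_mod · Δy = -5.227 × (+0.015) = -0.078405.
ΔP ≈ 71.14 × (-0.078405) = -5.5777317.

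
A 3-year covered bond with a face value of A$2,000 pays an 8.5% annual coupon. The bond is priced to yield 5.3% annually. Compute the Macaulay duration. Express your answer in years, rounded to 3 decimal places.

2.781 years

Periodic yield y = 0.053. Discount each cash flow and weight by its year:
  t   CF        PV=CF/(1+0.053)^t    t·PV
  1       170.00       161.4435       161.4435
  2       170.00       153.3177       306.6353
  3     2,170.00     1,858.5516     5,575.6548
  Σ                  2,173.3127     6,043.7336
Price P = Σ PV = 2,173.3127.
Macaulay duration = Σ(t·PV) / P = 6,043.7336 / 2,173.3127 = 2.78089 years.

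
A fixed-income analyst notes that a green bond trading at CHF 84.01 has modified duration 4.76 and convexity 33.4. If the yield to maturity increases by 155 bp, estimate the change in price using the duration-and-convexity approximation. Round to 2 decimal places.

-CHF 5.86

Duration effect: -D_mod·Δy = -4.76 × (+0.0155) = -0.073780
Convexity effect: ½·C·(Δy)² = 0.5 × 33.4 × (0.0155)² = +0.004012175
ΔP/P ≈ -0.073780 + 0.004012175 = -0.069767825
ΔP ≈ 84.01 × (-0.069767825) = -5.86119497825.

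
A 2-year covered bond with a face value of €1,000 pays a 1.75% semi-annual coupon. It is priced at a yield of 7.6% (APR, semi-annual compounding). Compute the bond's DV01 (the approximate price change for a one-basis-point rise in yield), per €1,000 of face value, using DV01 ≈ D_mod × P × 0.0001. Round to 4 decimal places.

Periodic yield y = 0.038.
  t   CF        PV=CF/(1+0.038)^t    t·PV
  1         8.75         8.4297         8.4297
  2         8.75         8.1211        16.2421
  3         8.75         7.8238        23.4713
  4     1,008.75       868.9487     3,475.7948
  Σ                    893.3232     3,523.9379
P = 893.3232; D_Mac = 3.94475 half-year periods = 1.97238 yrs; D_mod = 1.90017 yrs.
DV01 ≈ 1.90017 × 893.3232 × 0.0001 = 0.169747.

€0.1697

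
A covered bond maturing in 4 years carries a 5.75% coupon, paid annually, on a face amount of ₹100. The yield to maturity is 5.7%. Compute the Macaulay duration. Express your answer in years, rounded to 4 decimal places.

3.6857 years

Periodic yield y = 0.057. Discount each cash flow and weight by its year:
  t   CF        PV=CF/(1+0.057)^t    t·PV
  1         5.75         5.4399         5.4399
  2         5.75         5.1466        10.2931
  3         5.75         4.8690        14.6071
  4       105.75        84.7189       338.8757
  Σ                    100.1745       369.2159
Price P = Σ PV = 100.1745.
Macaulay duration = Σ(t·PV) / P = 369.2159 / 100.1745 = 3.68573 years.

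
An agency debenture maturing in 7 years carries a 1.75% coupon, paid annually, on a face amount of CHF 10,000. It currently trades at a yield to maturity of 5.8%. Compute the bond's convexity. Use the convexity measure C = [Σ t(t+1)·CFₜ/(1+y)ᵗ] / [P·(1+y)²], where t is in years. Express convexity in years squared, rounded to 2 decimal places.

With y = 0.058:
  t   CF        PV=CF/(1+0.058)^t    t·PV        t(t+1)·PV
  1       175.00       165.4064       165.4064         330.8129
  2       175.00       156.3388       312.6776         938.0327
  3       175.00       147.7682       443.3047       1,773.2187
  4       175.00       139.6675       558.6700       2,793.3501
  5       175.00       132.0109       660.0544       3,960.3263
  6       175.00       124.7740       748.6439       5,240.5073
  7    10,175.00     6,857.0094    47,999.0657     383,992.5257
  Σ                  7,722.9752    50,887.8227     399,028.7736
P = 7,722.9752.
Convexity = Σ t(t+1)·PV / [P·(1+y)²] = 399,028.7736 / (7,722.9752 × 1.119364) = 46.15813.

46.16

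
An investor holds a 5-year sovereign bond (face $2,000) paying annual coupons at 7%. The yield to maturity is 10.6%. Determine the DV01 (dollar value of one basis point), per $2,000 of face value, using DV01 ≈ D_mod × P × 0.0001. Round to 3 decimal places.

Periodic yield y = 0.106.
  t   CF        PV=CF/(1+0.106)^t    t·PV
  1       140.00       126.5823       126.5823
  2       140.00       114.4505       228.9010
  3       140.00       103.4815       310.4445
  4       140.00        93.5637       374.2549
  5     2,140.00     1,293.1179     6,465.5897
  Σ                  1,731.1960     7,505.7724
P = 1,731.1960; D_Mac = 4.33560 yrs; D_mod = 3.92007 yrs.
DV01 ≈ 3.92007 × 1,731.1960 × 0.0001 = 0.678641.

$0.679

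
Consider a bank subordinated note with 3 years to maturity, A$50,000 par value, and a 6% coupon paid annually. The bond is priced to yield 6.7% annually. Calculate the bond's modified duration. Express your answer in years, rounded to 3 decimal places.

2.654 years

Periodic yield y = 0.067. First find Macaulay duration:
  t   CF        PV=CF/(1+0.067)^t    t·PV
  1     3,000.00     2,811.6214     2,811.6214
  2     3,000.00     2,635.0716     5,270.1431
  3    53,000.00    43,629.7386   130,889.2159
  Σ                 49,076.4316   138,970.9804
P = 49,076.4316; Macaulay duration = 138,970.9804 / 49,076.4316 = 2.83173 years.
Modified duration = D_Mac / (1 + y) = 2.83173 / 1.067 = 2.65391 years.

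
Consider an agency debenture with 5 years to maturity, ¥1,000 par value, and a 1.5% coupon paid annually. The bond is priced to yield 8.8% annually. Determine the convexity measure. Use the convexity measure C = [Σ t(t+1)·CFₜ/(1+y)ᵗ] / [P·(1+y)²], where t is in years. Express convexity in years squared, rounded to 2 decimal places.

With y = 0.088:
  t   CF        PV=CF/(1+0.088)^t    t·PV        t(t+1)·PV
  1        15.00        13.7868        13.7868          27.5735
  2        15.00        12.6717        25.3433          76.0300
  3        15.00        11.6467        34.9402         139.7609
  4        15.00        10.7047        42.8189         214.0946
  5     1,015.00       665.7659     3,328.8296      19,972.9778
  Σ                    714.5758     3,445.7189      20,430.4368
P = 714.5758.
Convexity = Σ t(t+1)·PV / [P·(1+y)²] = 20,430.4368 / (714.5758 × 1.183744) = 24.15303.

24.15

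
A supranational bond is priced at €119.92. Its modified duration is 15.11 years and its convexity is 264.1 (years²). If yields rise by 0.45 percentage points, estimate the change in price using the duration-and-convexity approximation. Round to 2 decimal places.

Duration effect: -D_mod·Δy = -15.11 × (+0.0045) = -0.067995
Convexity effect: ½·C·(Δy)² = 0.5 × 264.1 × (0.0045)² = +0.0026740125
ΔP/P ≈ -0.067995 + 0.0026740125 = -0.0653209875
ΔP ≈ 119.92 × (-0.0653209875) = -7.833292821.

-€7.83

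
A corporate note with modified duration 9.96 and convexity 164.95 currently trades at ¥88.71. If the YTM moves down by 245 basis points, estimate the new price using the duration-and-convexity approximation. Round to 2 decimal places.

¥114.75

Duration effect: -D_mod·Δy = -9.96 × (-0.0245) = +0.244020
Convexity effect: ½·C·(Δy)² = 0.5 × 164.95 × (-0.0245)² = +0.04950561875
ΔP/P ≈ +0.244020 + 0.04950561875 = +0.29352561875
New price ≈ 88.71 × (1 + 0.29352561875) = 114.7486576393125.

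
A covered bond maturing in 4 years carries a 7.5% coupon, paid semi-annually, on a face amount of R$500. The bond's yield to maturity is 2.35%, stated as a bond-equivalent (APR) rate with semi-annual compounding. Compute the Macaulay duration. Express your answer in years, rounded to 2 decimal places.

3.58 years

Periodic yield y = 0.01175. Discount each cash flow and weight by its period:
  t   CF        PV=CF/(1+0.01175)^t    t·PV
  1        18.75        18.5322        18.5322
  2        18.75        18.3170        36.6340
  3        18.75        18.1043        54.3129
  4        18.75        17.8940        71.5762
  5        18.75        17.6862        88.4311
  6        18.75        17.4808       104.8850
  7        18.75        17.2778       120.9447
  8       518.75       472.4680     3,779.7441
  Σ                    597.7605     4,275.0602
Price P = Σ PV = 597.7605.
Macaulay duration = Σ(t·PV) / P = 4,275.0602 / 597.7605 = 7.15179 half-year periods.
In years: 7.15179 / 2 = 3.57590 years.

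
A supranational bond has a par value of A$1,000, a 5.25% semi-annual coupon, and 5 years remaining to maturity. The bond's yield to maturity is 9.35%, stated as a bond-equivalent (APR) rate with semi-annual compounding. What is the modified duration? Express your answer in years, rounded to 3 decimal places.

Periodic yield y = 0.04675. First find Macaulay duration:
  t   CF        PV=CF/(1+0.04675)^t    t·PV
  1        26.25        25.0776        25.0776
  2        26.25        23.9576        47.9152
  3        26.25        22.8876        68.6628
  4        26.25        21.8654        87.4616
  5        26.25        20.8888       104.4442
  6        26.25        19.9559       119.7354
  7        26.25        19.0646       133.4525
  8        26.25        18.2132       145.7054
  9        26.25        17.3997       156.5976
  10    1,026.25       649.8655     6,498.6549
  Σ                    839.1760     7,387.7072
P = 839.1760; Macaulay duration = 7,387.7072 / 839.1760 = 8.80353 half-year periods = 4.40176 years.
Modified duration = D_Mac / (1 + y) = 4.40176 / 1.04675 = 4.20517 years.

4.205 years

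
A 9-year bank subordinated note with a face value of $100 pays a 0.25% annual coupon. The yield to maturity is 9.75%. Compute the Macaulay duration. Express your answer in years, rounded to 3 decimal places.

Periodic yield y = 0.0975. Discount each cash flow and weight by its year:
  t   CF        PV=CF/(1+0.0975)^t    t·PV
  1         0.25         0.2278         0.2278
  2         0.25         0.2076         0.4151
  3         0.25         0.1891         0.5673
  4         0.25         0.1723         0.6893
  5         0.25         0.1570         0.7850
  6         0.25         0.1431         0.8583
  7         0.25         0.1303         0.9124
  8         0.25         0.1188         0.9502
  9       100.25        43.3954       390.5585
  Σ                     44.7413       395.9640
Price P = Σ PV = 44.7413.
Macaulay duration = Σ(t·PV) / P = 395.9640 / 44.7413 = 8.85007 years.

8.850 years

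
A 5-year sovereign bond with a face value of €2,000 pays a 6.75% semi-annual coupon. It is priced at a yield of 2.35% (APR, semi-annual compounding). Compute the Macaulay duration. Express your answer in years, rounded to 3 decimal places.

Periodic yield y = 0.01175. Discount each cash flow and weight by its period:
  t   CF        PV=CF/(1+0.01175)^t    t·PV
  1        67.50        66.7161        66.7161
  2        67.50        65.9413       131.8826
  3        67.50        65.1755       195.5264
  4        67.50        64.4185       257.6742
  5        67.50        63.6704       318.3521
  6        67.50        62.9310       377.5859
  7        67.50        62.2001       435.4009
  8        67.50        61.4778       491.8221
  9        67.50        60.7638       546.8741
  10    2,067.50     1,839.5576    18,395.5759
  Σ                  2,412.8520    21,217.4102
Price P = Σ PV = 2,412.8520.
Macaulay duration = Σ(t·PV) / P = 21,217.4102 / 2,412.8520 = 8.79350 half-year periods.
In years: 8.79350 / 2 = 4.39675 years.

4.397 years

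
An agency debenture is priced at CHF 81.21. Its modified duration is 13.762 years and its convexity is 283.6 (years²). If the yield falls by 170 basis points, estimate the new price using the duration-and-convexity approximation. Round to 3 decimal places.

Duration effect: -D_mod·Δy = -13.762 × (-0.017) = +0.233954
Convexity effect: ½·C·(Δy)² = 0.5 × 283.6 × (-0.017)² = +0.0409802
ΔP/P ≈ +0.233954 + 0.0409802 = +0.2749342
New price ≈ 81.21 × (1 + 0.2749342) = 103.537406382.

CHF 103.537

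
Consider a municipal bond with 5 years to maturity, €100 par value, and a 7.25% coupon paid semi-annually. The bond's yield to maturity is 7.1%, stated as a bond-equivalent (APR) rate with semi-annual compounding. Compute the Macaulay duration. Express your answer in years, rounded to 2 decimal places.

4.28 years

Periodic yield y = 0.0355. Discount each cash flow and weight by its period:
  t   CF        PV=CF/(1+0.0355)^t    t·PV
  1        3.625         3.5007         3.5007
  2        3.625         3.3807         6.7614
  3        3.625         3.2648         9.7944
  4        3.625         3.1529        12.6115
  5        3.625         3.0448        15.2240
  6        3.625         2.9404        17.6424
  7        3.625         2.8396        19.8772
  8        3.625         2.7423        21.9380
  9        3.625         2.6482        23.8341
  10     103.625        73.1078       731.0777
  Σ                    100.6222       862.2615
Price P = Σ PV = 100.6222.
Macaulay duration = Σ(t·PV) / P = 862.2615 / 100.6222 = 8.56930 half-year periods.
In years: 8.56930 / 2 = 4.28465 years.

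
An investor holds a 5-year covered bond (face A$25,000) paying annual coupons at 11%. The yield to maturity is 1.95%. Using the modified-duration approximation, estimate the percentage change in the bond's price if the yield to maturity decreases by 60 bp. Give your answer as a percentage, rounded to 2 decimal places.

+2.51%

Periodic yield y = 0.0195. Modified duration first:
  t   CF        PV=CF/(1+0.0195)^t    t·PV
  1     2,750.00     2,697.4007     2,697.4007
  2     2,750.00     2,645.8074     5,291.6149
  3     2,750.00     2,595.2010     7,785.6031
  4     2,750.00     2,545.5626    10,182.2502
  5    27,750.00    25,195.7237   125,978.6184
  Σ                 35,679.6954   151,935.4873
P = 35,679.6954; D_Mac = 4.25832 yrs; D_mod = 4.25832/(1+0.0195) = 4.17687 yrs.
ΔP/P ≈ -D_mod · Δy = -4.17687 × (-0.006) = +0.025061 = +2.5061%.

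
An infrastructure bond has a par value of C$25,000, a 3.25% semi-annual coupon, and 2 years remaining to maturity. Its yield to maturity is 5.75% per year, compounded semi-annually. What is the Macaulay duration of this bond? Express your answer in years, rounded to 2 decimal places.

1.95 years

Periodic yield y = 0.02875. Discount each cash flow and weight by its period:
  t   CF        PV=CF/(1+0.02875)^t    t·PV
  1       406.25       394.8967       394.8967
  2       406.25       383.8607       767.7214
  3       406.25       373.1331     1,119.3994
  4    25,406.25    22,683.0356    90,732.1424
  Σ                 23,834.9262    93,014.1600
Price P = Σ PV = 23,834.9262.
Macaulay duration = Σ(t·PV) / P = 93,014.1600 / 23,834.9262 = 3.90243 half-year periods.
In years: 3.90243 / 2 = 1.95122 years.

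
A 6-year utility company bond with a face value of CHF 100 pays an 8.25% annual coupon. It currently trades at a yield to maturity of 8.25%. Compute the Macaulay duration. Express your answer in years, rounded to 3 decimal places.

4.967 years

Periodic yield y = 0.0825. Discount each cash flow and weight by its year:
  t   CF        PV=CF/(1+0.0825)^t    t·PV
  1         8.25         7.6212         7.6212
  2         8.25         7.0404        14.0808
  3         8.25         6.5038        19.5115
  4         8.25         6.0082        24.0327
  5         8.25         5.5503        27.7514
  6       108.25        67.2760       403.6563
  Σ                    100.0000       496.6540
Price P = Σ PV = 100.0000.
Macaulay duration = Σ(t·PV) / P = 496.6540 / 100.0000 = 4.96654 years.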